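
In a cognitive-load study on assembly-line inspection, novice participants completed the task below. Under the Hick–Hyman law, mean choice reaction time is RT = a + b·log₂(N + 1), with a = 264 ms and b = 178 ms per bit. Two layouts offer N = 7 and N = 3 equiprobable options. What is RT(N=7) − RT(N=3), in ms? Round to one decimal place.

RT(7) = 264 + 178·log₂(8) = 264 + 178·3.0000 = 798.0000 ms.
RT(3) = 264 + 178·log₂(4) = 264 + 178·2.0000 = 620.0000 ms.
Difference = 798.0000 − 620.0000 = 178.0000 ≈ 178.0 ms.

178.0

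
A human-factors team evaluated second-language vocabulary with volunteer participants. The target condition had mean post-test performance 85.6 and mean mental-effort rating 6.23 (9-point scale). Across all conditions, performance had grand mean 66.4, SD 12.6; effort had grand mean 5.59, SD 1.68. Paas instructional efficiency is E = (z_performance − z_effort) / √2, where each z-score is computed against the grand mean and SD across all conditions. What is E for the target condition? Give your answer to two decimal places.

z_performance = (85.6 − 66.4) / 12.6 = 19.2000 / 12.6 = 1.5238.
z_effort = (6.23 − 5.59) / 1.68 = 0.6400 / 1.68 = 0.3810.
z_P − z_E = 1.5238 − 0.3810 = 1.1428.
E = 1.1428 / √2 = 1.1428 / 1.41421 = 0.8081 ≈ 0.81.

0.81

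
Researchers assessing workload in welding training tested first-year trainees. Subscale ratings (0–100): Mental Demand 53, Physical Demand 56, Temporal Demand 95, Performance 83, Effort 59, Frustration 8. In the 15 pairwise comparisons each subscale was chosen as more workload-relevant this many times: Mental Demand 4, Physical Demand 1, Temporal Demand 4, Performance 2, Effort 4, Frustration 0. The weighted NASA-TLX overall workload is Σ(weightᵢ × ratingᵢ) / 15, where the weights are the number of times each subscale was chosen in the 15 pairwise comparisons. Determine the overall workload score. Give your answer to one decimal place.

70.0

The tallies are the weights (they sum to 15).
Weighted sum = 4·53 + 1·56 + 4·95 + 2·83 + 4·59 + 0·8
            = 212 + 56 + 380 + 166 + 236 + 0 = 1050.
Overall workload = 1050 / 15 = 70.0000 ≈ 70.0.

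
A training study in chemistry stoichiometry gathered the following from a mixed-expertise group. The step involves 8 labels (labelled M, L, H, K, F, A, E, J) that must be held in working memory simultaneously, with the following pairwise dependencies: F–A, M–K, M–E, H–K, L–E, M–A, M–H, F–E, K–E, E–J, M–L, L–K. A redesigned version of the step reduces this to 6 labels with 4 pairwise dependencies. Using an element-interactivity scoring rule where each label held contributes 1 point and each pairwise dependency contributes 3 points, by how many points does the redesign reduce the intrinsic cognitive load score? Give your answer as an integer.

Original: 8 × 1 + 12 × 3 = 8 + 36 = 44.
Redesigned: 6 × 1 + 4 × 3 = 6 + 12 = 18.
Reduction = 44 − 18 = 26.

26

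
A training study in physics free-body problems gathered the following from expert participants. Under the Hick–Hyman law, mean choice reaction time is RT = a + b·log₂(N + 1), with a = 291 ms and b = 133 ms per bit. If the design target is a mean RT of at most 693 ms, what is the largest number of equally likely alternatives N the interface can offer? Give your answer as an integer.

7

Set 291 + 133·log₂(N + 1) ≤ 693.
log₂(N + 1) ≤ (693 − 291) / 133 = 3.0226.
N + 1 ≤ 2^3.0226 = 8.1263.
N ≤ 7.1263, so the largest integer N is 7.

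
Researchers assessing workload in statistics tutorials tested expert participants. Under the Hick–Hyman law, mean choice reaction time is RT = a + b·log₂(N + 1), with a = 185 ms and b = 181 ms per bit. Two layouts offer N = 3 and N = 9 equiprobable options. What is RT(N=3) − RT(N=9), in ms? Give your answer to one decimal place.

-239.3

RT(3) = 185 + 181·log₂(4) = 185 + 181·2.0000 = 547.0000 ms.
RT(9) = 185 + 181·log₂(10) = 185 + 181·3.3219 = 786.2639 ms.
Difference = 547.0000 − 786.2639 = -239.2639 ≈ -239.3 ms.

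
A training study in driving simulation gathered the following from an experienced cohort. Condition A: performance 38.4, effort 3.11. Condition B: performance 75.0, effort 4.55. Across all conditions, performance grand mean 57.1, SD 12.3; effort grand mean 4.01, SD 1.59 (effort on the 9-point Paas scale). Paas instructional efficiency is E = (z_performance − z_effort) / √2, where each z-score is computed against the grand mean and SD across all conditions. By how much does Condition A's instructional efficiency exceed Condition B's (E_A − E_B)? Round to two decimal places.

-1.46

Condition A: z_P = (38.4 − 57.1)/12.3 = -1.5203; z_E = (3.11 − 4.01)/1.59 = -0.5660; E_A = (-1.5203 − (-0.5660))/√2 = -0.6748.
Condition B: z_P = (75.0 − 57.1)/12.3 = 1.4553; z_E = (4.55 − 4.01)/1.59 = 0.3396; E_B = (1.4553 − 0.3396)/√2 = 0.7889.
E_A − E_B = -0.6748 − 0.7889 = -1.4637 ≈ -1.46.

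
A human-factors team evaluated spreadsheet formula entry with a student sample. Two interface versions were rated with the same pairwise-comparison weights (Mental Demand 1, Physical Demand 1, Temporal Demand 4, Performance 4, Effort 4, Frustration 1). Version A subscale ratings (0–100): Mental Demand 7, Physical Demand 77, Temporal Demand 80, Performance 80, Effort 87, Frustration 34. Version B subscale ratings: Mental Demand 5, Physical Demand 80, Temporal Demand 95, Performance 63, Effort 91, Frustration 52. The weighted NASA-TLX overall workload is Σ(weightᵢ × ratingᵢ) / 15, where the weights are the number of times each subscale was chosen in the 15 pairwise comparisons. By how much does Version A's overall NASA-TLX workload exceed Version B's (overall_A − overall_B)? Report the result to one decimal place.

Version A weighted sum = 1·7 + 1·77 + 4·80 + 4·80 + 4·87 + 1·34 = 7 + 77 + 320 + 320 + 348 + 34 = 1106; overall_A = 1106/15 = 73.7333.
Version B weighted sum = 1·5 + 1·80 + 4·95 + 4·63 + 4·91 + 1·52 = 5 + 80 + 380 + 252 + 364 + 52 = 1133; overall_B = 1133/15 = 75.5333.
Difference = 73.7333 − 75.5333 = -1.8000 ≈ -1.8.

-1.8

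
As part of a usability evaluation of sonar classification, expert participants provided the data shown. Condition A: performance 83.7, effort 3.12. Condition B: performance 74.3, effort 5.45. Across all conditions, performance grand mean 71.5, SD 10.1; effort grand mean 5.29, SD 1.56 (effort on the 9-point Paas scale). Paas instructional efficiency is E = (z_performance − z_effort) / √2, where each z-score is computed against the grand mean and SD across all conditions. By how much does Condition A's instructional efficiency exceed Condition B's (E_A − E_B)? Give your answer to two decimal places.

Condition A: z_P = (83.7 − 71.5)/10.1 = 1.2079; z_E = (3.12 − 5.29)/1.56 = -1.3910; E_A = (1.2079 − (-1.3910))/√2 = 1.8377.
Condition B: z_P = (74.3 − 71.5)/10.1 = 0.2772; z_E = (5.45 − 5.29)/1.56 = 0.1026; E_B = (0.2772 − 0.1026)/√2 = 0.1235.
E_A − E_B = 1.8377 − 0.1235 = 1.7142 ≈ 1.71.

1.71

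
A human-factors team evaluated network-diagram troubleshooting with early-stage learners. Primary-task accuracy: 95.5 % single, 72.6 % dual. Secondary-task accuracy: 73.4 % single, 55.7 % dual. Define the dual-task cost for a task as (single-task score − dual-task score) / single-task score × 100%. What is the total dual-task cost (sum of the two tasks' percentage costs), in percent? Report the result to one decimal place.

Primary cost = (95.5 − 72.6) / 95.5 × 100% = 23.9791%.
Secondary cost = (73.4 − 55.7) / 73.4 × 100% = 24.1144%.
Total = 23.9791% + 24.1144% = 48.0935% ≈ 48.1%.

48.1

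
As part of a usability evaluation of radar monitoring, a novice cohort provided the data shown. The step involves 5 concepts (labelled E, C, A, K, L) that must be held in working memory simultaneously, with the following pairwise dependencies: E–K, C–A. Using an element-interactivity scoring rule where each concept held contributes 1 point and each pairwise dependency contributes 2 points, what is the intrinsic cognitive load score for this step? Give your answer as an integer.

9

Count of concepts held simultaneously: 5.
Count of pairwise dependencies listed: 2.
Element contribution: 5 × 1 = 5.
Interaction contribution: 2 × 2 = 4.
Intrinsic load = 5 + 4 = 9.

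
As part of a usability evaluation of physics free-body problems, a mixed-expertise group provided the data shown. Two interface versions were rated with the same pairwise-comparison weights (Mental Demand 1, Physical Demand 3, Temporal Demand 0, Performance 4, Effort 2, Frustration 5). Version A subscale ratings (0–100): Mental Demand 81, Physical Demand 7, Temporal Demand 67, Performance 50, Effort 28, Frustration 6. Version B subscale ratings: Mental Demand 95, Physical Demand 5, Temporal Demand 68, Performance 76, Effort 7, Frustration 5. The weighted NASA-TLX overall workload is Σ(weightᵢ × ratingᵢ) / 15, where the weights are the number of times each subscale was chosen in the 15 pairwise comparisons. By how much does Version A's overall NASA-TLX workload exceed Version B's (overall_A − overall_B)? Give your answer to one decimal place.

-4.3

Version A weighted sum = 1·81 + 3·7 + 0·67 + 4·50 + 2·28 + 5·6 = 81 + 21 + 0 + 200 + 56 + 30 = 388; overall_A = 388/15 = 25.8667.
Version B weighted sum = 1·95 + 3·5 + 0·68 + 4·76 + 2·7 + 5·5 = 95 + 15 + 0 + 304 + 14 + 25 = 453; overall_B = 453/15 = 30.2000.
Difference = 25.8667 − 30.2000 = -4.3333 ≈ -4.3.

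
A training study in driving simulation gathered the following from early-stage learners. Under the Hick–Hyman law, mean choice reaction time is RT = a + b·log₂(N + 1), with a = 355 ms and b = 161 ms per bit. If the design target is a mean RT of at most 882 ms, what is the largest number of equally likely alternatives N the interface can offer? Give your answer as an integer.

8

Set 355 + 161·log₂(N + 1) ≤ 882.
log₂(N + 1) ≤ (882 − 355) / 161 = 3.2733.
N + 1 ≤ 2^3.2733 = 9.6686.
N ≤ 8.6686, so the largest integer N is 8.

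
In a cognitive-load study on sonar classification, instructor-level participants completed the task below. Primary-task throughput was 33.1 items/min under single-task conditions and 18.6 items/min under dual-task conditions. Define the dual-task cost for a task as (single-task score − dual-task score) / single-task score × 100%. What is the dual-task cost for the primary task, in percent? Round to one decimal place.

43.8

Cost = (33.1 − 18.6) / 33.1 × 100%
     = 14.5000 / 33.1 × 100% = 43.8066%.
≈ 43.8%.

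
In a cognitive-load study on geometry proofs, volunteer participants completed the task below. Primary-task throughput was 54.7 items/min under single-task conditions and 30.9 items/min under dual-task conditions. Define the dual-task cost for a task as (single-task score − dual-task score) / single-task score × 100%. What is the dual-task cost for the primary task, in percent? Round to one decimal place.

43.5

Cost = (54.7 − 30.9) / 54.7 × 100%
     = 23.8000 / 54.7 × 100% = 43.5101%.
≈ 43.5%.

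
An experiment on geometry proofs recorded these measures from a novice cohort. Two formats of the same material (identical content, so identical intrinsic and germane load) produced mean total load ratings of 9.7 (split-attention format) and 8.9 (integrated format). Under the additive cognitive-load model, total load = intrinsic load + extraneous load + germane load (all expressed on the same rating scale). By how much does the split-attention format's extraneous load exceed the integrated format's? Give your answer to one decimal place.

Intrinsic and germane load are equal across formats, so the difference in total load equals the difference in extraneous load.
Extraneous-load difference = 9.7 − 8.9 = 0.8.

0.8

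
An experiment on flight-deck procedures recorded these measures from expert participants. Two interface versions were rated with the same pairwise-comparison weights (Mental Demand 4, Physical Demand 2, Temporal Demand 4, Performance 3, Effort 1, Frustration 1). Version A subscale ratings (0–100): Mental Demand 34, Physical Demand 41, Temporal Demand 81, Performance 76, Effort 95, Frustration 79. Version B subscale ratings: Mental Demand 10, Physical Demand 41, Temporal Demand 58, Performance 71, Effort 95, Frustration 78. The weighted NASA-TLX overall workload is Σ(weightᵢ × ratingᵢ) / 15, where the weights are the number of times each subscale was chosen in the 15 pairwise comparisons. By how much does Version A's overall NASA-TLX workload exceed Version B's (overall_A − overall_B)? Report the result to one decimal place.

Version A weighted sum = 4·34 + 2·41 + 4·81 + 3·76 + 1·95 + 1·79 = 136 + 82 + 324 + 228 + 95 + 79 = 944; overall_A = 944/15 = 62.9333.
Version B weighted sum = 4·10 + 2·41 + 4·58 + 3·71 + 1·95 + 1·78 = 40 + 82 + 232 + 213 + 95 + 78 = 740; overall_B = 740/15 = 49.3333.
Difference = 62.9333 − 49.3333 = 13.6000 ≈ 13.6.

13.6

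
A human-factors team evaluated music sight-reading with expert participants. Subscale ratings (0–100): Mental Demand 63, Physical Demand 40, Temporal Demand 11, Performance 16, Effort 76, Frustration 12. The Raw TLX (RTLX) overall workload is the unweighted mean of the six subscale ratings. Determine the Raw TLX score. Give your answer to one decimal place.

36.3

Sum of ratings = 63 + 40 + 11 + 16 + 76 + 12 = 218.
RTLX = 218 / 6 = 36.3333 ≈ 36.3.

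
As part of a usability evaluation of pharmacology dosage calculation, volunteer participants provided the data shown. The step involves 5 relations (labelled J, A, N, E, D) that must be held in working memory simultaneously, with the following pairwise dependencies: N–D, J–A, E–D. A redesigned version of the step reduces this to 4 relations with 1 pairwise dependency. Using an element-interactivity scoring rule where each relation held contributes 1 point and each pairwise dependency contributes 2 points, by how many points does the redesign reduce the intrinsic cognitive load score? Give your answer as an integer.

Original: 5 × 1 + 3 × 2 = 5 + 6 = 11.
Redesigned: 4 × 1 + 1 × 2 = 4 + 2 = 6.
Reduction = 11 − 6 = 5.

5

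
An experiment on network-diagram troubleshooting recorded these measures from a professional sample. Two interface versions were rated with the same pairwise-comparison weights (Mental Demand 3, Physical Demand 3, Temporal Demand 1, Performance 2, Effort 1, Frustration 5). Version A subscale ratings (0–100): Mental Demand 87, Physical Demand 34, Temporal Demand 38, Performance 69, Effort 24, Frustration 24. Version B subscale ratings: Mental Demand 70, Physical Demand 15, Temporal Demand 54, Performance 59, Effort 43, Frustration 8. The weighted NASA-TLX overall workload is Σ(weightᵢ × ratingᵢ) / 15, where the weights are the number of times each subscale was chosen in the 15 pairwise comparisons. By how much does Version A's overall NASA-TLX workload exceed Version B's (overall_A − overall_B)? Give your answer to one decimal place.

11.5

Version A weighted sum = 3·87 + 3·34 + 1·38 + 2·69 + 1·24 + 5·24 = 261 + 102 + 38 + 138 + 24 + 120 = 683; overall_A = 683/15 = 45.5333.
Version B weighted sum = 3·70 + 3·15 + 1·54 + 2·59 + 1·43 + 5·8 = 210 + 45 + 54 + 118 + 43 + 40 = 510; overall_B = 510/15 = 34.0000.
Difference = 45.5333 − 34.0000 = 11.5333 ≈ 11.5.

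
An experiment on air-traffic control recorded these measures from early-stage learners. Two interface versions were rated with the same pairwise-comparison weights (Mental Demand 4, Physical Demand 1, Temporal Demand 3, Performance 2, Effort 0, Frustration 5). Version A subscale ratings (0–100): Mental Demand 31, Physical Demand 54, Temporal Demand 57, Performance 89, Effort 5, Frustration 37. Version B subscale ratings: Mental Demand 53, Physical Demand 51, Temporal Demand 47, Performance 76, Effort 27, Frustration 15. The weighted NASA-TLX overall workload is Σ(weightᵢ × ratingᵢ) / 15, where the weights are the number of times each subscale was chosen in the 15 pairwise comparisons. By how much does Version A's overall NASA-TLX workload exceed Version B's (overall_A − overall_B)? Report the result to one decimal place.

Version A weighted sum = 4·31 + 1·54 + 3·57 + 2·89 + 0·5 + 5·37 = 124 + 54 + 171 + 178 + 0 + 185 = 712; overall_A = 712/15 = 47.4667.
Version B weighted sum = 4·53 + 1·51 + 3·47 + 2·76 + 0·27 + 5·15 = 212 + 51 + 141 + 152 + 0 + 75 = 631; overall_B = 631/15 = 42.0667.
Difference = 47.4667 − 42.0667 = 5.4000 ≈ 5.4.

5.4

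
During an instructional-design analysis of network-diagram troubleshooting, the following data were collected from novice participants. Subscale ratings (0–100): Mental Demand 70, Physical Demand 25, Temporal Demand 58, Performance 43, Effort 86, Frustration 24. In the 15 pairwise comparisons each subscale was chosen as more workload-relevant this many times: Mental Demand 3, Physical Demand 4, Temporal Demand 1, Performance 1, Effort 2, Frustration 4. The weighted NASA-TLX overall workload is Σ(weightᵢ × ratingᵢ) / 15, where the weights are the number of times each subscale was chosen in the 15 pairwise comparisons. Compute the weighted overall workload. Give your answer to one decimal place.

45.3

The tallies are the weights (they sum to 15).
Weighted sum = 3·70 + 4·25 + 1·58 + 1·43 + 2·86 + 4·24
            = 210 + 100 + 58 + 43 + 172 + 96 = 679.
Overall workload = 679 / 15 = 45.2667 ≈ 45.3.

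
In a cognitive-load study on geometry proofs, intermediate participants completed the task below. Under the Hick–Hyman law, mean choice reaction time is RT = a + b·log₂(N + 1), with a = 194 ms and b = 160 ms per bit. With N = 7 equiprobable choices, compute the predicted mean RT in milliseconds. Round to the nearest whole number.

674

log₂(7 + 1) = log₂(8) = 3.0000.
RT = 194 + 160 × 3.0000 = 194 + 480.0000 = 674.0000 ms.
≈ 674 ms.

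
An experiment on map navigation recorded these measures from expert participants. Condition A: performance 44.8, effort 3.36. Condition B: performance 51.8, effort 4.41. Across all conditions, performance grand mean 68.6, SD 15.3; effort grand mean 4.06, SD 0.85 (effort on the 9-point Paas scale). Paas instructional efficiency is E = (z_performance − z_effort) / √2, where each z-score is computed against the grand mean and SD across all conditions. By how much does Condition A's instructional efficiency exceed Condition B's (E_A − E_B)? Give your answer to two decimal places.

0.55

Condition A: z_P = (44.8 − 68.6)/15.3 = -1.5556; z_E = (3.36 − 4.06)/0.85 = -0.8235; E_A = (-1.5556 − (-0.8235))/√2 = -0.5177.
Condition B: z_P = (51.8 − 68.6)/15.3 = -1.0980; z_E = (4.41 − 4.06)/0.85 = 0.4118; E_B = (-1.0980 − 0.4118)/√2 = -1.0676.
E_A − E_B = -0.5177 − (-1.0676) = 0.5499 ≈ 0.55.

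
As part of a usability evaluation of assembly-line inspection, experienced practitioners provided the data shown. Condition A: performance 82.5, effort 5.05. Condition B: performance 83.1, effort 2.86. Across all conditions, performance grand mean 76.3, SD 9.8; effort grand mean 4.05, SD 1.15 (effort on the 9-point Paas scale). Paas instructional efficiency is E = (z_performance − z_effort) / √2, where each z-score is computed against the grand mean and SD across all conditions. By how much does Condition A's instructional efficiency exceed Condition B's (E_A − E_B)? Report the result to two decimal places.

-1.39

Condition A: z_P = (82.5 − 76.3)/9.8 = 0.6327; z_E = (5.05 − 4.05)/1.15 = 0.8696; E_A = (0.6327 − 0.8696)/√2 = -0.1675.
Condition B: z_P = (83.1 − 76.3)/9.8 = 0.6939; z_E = (2.86 − 4.05)/1.15 = -1.0348; E_B = (0.6939 − (-1.0348))/√2 = 1.2224.
E_A − E_B = -0.1675 − 1.2224 = -1.3899 ≈ -1.39.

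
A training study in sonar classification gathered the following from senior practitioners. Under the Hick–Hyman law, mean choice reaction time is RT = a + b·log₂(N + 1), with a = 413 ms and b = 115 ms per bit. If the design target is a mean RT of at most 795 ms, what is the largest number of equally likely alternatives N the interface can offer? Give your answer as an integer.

Set 413 + 115·log₂(N + 1) ≤ 795.
log₂(N + 1) ≤ (795 − 413) / 115 = 3.3217.
N + 1 ≤ 2^3.3217 = 9.9984.
N ≤ 8.9984, so the largest integer N is 8.

8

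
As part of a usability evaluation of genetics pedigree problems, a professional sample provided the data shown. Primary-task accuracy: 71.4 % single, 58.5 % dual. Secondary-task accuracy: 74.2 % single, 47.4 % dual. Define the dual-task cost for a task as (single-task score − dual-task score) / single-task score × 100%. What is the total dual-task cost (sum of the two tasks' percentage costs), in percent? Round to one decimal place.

Primary cost = (71.4 − 58.5) / 71.4 × 100% = 18.0672%.
Secondary cost = (74.2 − 47.4) / 74.2 × 100% = 36.1186%.
Total = 18.0672% + 36.1186% = 54.1858% ≈ 54.2%.

54.2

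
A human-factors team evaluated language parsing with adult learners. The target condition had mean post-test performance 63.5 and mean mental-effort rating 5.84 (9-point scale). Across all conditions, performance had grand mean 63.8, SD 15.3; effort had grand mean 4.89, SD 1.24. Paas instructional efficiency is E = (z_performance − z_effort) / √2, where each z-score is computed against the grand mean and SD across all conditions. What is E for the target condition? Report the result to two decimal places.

-0.56

z_performance = (63.5 − 63.8) / 15.3 = -0.3000 / 15.3 = -0.0196.
z_effort = (5.84 − 4.89) / 1.24 = 0.9500 / 1.24 = 0.7661.
z_P − z_E = -0.0196 − 0.7661 = -0.7857.
E = -0.7857 / √2 = -0.7857 / 1.41421 = -0.5556 ≈ -0.56.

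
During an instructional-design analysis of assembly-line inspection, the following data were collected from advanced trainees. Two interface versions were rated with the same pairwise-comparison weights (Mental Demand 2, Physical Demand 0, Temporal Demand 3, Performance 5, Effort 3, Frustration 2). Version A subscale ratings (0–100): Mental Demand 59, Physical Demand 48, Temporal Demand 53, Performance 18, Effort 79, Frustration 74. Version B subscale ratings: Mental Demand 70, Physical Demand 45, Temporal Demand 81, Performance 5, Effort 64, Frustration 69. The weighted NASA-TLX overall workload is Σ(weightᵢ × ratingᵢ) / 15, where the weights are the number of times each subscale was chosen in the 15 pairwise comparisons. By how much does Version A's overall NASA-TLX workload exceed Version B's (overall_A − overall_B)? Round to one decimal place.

0.9

Version A weighted sum = 2·59 + 0·48 + 3·53 + 5·18 + 3·79 + 2·74 = 118 + 0 + 159 + 90 + 237 + 148 = 752; overall_A = 752/15 = 50.1333.
Version B weighted sum = 2·70 + 0·45 + 3·81 + 5·5 + 3·64 + 2·69 = 140 + 0 + 243 + 25 + 192 + 138 = 738; overall_B = 738/15 = 49.2000.
Difference = 50.1333 − 49.2000 = 0.9333 ≈ 0.9.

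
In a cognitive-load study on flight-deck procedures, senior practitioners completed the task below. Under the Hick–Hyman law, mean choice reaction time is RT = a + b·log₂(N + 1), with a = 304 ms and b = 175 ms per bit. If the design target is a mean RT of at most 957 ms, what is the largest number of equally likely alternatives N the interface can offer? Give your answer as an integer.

Set 304 + 175·log₂(N + 1) ≤ 957.
log₂(N + 1) ≤ (957 − 304) / 175 = 3.7314.
N + 1 ≤ 2^3.7314 = 13.2820.
N ≤ 12.2820, so the largest integer N is 12.

12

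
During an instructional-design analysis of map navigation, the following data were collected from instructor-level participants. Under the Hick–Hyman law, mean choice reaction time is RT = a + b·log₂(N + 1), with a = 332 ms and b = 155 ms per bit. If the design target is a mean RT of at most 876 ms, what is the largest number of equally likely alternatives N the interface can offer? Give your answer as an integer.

Set 332 + 155·log₂(N + 1) ≤ 876.
log₂(N + 1) ≤ (876 − 332) / 155 = 3.5097.
N + 1 ≤ 2^3.5097 = 11.3900.
N ≤ 10.3900, so the largest integer N is 10.

10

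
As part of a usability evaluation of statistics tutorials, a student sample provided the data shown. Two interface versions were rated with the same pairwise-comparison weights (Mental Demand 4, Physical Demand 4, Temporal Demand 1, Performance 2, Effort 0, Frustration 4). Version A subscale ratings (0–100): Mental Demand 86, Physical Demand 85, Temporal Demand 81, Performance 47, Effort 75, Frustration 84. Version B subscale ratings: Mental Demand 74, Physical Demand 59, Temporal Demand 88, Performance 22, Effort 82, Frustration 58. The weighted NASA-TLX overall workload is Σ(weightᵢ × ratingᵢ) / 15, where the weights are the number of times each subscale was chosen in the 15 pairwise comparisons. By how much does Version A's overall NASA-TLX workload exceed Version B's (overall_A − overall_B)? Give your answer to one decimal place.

19.9

Version A weighted sum = 4·86 + 4·85 + 1·81 + 2·47 + 0·75 + 4·84 = 344 + 340 + 81 + 94 + 0 + 336 = 1195; overall_A = 1195/15 = 79.6667.
Version B weighted sum = 4·74 + 4·59 + 1·88 + 2·22 + 0·82 + 4·58 = 296 + 236 + 88 + 44 + 0 + 232 = 896; overall_B = 896/15 = 59.7333.
Difference = 79.6667 − 59.7333 = 19.9334 ≈ 19.9.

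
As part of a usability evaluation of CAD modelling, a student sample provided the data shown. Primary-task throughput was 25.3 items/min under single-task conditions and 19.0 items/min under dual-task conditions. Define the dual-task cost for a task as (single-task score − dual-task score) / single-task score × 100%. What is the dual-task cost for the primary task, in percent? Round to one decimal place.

24.9

Cost = (25.3 − 19.0) / 25.3 × 100%
     = 6.3000 / 25.3 × 100% = 24.9012%.
≈ 24.9%.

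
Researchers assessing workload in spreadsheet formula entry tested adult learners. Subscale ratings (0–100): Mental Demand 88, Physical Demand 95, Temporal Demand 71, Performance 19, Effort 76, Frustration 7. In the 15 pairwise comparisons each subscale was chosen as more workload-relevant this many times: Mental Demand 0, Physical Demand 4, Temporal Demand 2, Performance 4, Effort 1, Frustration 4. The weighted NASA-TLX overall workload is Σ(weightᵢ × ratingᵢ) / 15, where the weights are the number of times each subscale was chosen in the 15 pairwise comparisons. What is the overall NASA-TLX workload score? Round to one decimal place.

The tallies are the weights (they sum to 15).
Weighted sum = 0·88 + 4·95 + 2·71 + 4·19 + 1·76 + 4·7
            = 0 + 380 + 142 + 76 + 76 + 28 = 702.
Overall workload = 702 / 15 = 46.8000 ≈ 46.8.

46.8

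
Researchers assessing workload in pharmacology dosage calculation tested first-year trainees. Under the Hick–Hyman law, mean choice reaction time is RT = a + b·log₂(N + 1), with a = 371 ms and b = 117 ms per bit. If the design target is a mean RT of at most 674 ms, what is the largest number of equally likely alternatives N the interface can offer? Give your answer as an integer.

Set 371 + 117·log₂(N + 1) ≤ 674.
log₂(N + 1) ≤ (674 − 371) / 117 = 2.5897.
N + 1 ≤ 2^2.5897 = 6.0197.
N ≤ 5.0197, so the largest integer N is 5.

5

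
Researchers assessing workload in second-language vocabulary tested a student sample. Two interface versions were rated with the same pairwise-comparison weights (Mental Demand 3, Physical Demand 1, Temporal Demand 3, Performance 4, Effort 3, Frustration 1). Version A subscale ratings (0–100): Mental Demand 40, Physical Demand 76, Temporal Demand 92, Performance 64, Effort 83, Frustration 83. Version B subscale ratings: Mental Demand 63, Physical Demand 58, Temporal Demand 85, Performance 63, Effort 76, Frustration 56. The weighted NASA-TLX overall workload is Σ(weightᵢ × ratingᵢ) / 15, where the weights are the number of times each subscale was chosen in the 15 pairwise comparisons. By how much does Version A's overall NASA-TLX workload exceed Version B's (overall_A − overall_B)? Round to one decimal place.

1.5

Version A weighted sum = 3·40 + 1·76 + 3·92 + 4·64 + 3·83 + 1·83 = 120 + 76 + 276 + 256 + 249 + 83 = 1060; overall_A = 1060/15 = 70.6667.
Version B weighted sum = 3·63 + 1·58 + 3·85 + 4·63 + 3·76 + 1·56 = 189 + 58 + 255 + 252 + 228 + 56 = 1038; overall_B = 1038/15 = 69.2000.
Difference = 70.6667 − 69.2000 = 1.4667 ≈ 1.5.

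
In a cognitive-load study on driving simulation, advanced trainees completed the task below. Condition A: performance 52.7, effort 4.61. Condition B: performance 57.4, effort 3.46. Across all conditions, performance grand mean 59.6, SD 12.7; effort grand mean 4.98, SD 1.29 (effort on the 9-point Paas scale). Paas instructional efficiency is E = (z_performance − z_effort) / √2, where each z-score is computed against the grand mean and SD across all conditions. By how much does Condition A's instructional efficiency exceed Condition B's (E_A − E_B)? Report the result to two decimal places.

-0.89

Condition A: z_P = (52.7 − 59.6)/12.7 = -0.5433; z_E = (4.61 − 4.98)/1.29 = -0.2868; E_A = (-0.5433 − (-0.2868))/√2 = -0.1814.
Condition B: z_P = (57.4 − 59.6)/12.7 = -0.1732; z_E = (3.46 − 4.98)/1.29 = -1.1783; E_B = (-0.1732 − (-1.1783))/√2 = 0.7107.
E_A − E_B = -0.1814 − 0.7107 = -0.8921 ≈ -0.89.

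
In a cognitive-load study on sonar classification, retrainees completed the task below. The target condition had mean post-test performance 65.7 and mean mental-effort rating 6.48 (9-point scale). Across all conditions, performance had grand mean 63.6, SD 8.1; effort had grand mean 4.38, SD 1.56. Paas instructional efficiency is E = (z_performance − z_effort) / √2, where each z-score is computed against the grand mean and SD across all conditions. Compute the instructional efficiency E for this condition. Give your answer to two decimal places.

-0.77

z_performance = (65.7 − 63.6) / 8.1 = 2.1000 / 8.1 = 0.2593.
z_effort = (6.48 − 4.38) / 1.56 = 2.1000 / 1.56 = 1.3462.
z_P − z_E = 0.2593 − 1.3462 = -1.0869.
E = -1.0869 / √2 = -1.0869 / 1.41421 = -0.7686 ≈ -0.77.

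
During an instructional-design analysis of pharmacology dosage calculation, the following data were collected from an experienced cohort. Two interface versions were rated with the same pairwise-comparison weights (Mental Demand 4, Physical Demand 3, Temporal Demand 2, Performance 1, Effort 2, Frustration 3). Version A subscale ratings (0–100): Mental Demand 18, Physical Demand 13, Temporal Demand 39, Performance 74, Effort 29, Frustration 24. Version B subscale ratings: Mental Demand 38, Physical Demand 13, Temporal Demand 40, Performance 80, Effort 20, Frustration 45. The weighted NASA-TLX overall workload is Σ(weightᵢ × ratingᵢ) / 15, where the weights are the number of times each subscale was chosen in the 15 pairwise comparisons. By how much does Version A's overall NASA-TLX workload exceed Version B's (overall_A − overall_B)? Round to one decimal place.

Version A weighted sum = 4·18 + 3·13 + 2·39 + 1·74 + 2·29 + 3·24 = 72 + 39 + 78 + 74 + 58 + 72 = 393; overall_A = 393/15 = 26.2000.
Version B weighted sum = 4·38 + 3·13 + 2·40 + 1·80 + 2·20 + 3·45 = 152 + 39 + 80 + 80 + 40 + 135 = 526; overall_B = 526/15 = 35.0667.
Difference = 26.2000 − 35.0667 = -8.8667 ≈ -8.9.

-8.9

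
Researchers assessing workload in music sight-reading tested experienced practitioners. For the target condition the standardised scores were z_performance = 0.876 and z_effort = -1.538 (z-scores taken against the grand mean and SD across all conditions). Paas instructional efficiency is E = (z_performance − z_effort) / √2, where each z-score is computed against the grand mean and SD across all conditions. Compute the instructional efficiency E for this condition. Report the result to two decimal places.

z_P − z_E = 0.876 − (-1.538) = 2.4140.
E = 2.4140 / √2 = 2.4140 / 1.41421 = 1.7070 ≈ 1.71.

1.71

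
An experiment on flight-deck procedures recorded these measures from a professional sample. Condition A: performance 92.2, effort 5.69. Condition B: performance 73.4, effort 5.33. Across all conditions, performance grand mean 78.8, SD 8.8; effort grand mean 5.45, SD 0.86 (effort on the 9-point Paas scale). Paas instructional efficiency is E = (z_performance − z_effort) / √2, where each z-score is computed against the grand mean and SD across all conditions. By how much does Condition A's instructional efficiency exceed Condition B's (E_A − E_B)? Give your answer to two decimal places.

1.21

Condition A: z_P = (92.2 − 78.8)/8.8 = 1.5227; z_E = (5.69 − 5.45)/0.86 = 0.2791; E_A = (1.5227 − 0.2791)/√2 = 0.8794.
Condition B: z_P = (73.4 − 78.8)/8.8 = -0.6136; z_E = (5.33 − 5.45)/0.86 = -0.1395; E_B = (-0.6136 − (-0.1395))/√2 = -0.3352.
E_A − E_B = 0.8794 − (-0.3352) = 1.2146 ≈ 1.21.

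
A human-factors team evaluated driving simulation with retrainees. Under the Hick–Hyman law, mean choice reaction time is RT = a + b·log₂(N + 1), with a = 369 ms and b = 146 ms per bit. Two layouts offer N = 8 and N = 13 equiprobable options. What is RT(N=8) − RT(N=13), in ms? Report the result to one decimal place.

-93.1

RT(8) = 369 + 146·log₂(9) = 369 + 146·3.1699 = 831.8054 ms.
RT(13) = 369 + 146·log₂(14) = 369 + 146·3.8074 = 924.8804 ms.
Difference = 831.8054 − 924.8804 = -93.0750 ≈ -93.1 ms.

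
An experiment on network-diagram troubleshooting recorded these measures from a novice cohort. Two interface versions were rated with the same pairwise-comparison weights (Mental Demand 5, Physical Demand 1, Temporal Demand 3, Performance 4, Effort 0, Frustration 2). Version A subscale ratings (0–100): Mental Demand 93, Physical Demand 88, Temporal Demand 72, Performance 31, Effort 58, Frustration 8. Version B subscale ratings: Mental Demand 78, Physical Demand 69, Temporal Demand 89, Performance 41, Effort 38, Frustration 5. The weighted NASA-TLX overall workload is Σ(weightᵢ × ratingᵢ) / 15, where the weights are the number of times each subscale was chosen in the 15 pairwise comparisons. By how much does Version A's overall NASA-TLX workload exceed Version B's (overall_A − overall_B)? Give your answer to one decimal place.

Version A weighted sum = 5·93 + 1·88 + 3·72 + 4·31 + 0·58 + 2·8 = 465 + 88 + 216 + 124 + 0 + 16 = 909; overall_A = 909/15 = 60.6000.
Version B weighted sum = 5·78 + 1·69 + 3·89 + 4·41 + 0·38 + 2·5 = 390 + 69 + 267 + 164 + 0 + 10 = 900; overall_B = 900/15 = 60.0000.
Difference = 60.6000 − 60.0000 = 0.6000 ≈ 0.6.

0.6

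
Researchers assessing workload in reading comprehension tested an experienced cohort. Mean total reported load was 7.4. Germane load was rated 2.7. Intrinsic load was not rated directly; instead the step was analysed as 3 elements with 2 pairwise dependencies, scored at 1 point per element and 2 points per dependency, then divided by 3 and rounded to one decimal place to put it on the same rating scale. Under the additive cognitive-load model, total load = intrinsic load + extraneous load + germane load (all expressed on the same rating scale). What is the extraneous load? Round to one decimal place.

2.4

Intrinsic (element-interactivity): (3 × 1 + 2 × 2) / 3 = 7 / 3 = 2.3333 → 2.3.
extraneous load = total − intrinsic − germane
             = 7.4 − 2.3 − 2.7 = 2.4.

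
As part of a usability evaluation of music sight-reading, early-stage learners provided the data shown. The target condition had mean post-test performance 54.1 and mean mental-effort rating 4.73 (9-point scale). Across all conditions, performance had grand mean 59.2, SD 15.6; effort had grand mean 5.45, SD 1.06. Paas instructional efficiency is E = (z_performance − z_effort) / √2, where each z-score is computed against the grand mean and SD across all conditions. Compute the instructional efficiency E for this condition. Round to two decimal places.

z_performance = (54.1 − 59.2) / 15.6 = -5.1000 / 15.6 = -0.3269.
z_effort = (4.73 − 5.45) / 1.06 = -0.7200 / 1.06 = -0.6792.
z_P − z_E = -0.3269 − (-0.6792) = 0.3523.
E = 0.3523 / √2 = 0.3523 / 1.41421 = 0.2491 ≈ 0.25.

0.25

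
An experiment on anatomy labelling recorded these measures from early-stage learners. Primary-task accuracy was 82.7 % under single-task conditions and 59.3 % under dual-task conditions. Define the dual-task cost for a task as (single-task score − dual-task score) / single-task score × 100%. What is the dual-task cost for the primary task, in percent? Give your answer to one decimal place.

28.3

Cost = (82.7 − 59.3) / 82.7 × 100%
     = 23.4000 / 82.7 × 100% = 28.2950%.
≈ 28.3%.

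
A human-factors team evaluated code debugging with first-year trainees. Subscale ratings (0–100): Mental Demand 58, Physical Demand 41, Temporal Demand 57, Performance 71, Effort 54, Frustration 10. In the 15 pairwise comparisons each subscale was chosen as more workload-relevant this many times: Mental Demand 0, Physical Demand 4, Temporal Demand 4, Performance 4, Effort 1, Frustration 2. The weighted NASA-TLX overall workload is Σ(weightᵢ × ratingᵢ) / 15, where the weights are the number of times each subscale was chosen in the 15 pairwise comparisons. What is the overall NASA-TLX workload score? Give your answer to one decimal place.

The tallies are the weights (they sum to 15).
Weighted sum = 0·58 + 4·41 + 4·57 + 4·71 + 1·54 + 2·10
            = 0 + 164 + 228 + 284 + 54 + 20 = 750.
Overall workload = 750 / 15 = 50.0000 ≈ 50.0.

50.0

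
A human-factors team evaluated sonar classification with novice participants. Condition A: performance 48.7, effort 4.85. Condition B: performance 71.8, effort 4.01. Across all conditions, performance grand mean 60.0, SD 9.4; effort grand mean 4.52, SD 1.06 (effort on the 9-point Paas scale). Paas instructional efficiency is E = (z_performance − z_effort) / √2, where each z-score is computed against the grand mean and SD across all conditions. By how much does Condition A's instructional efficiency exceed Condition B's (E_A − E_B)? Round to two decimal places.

-2.30

Condition A: z_P = (48.7 − 60.0)/9.4 = -1.2021; z_E = (4.85 − 4.52)/1.06 = 0.3113; E_A = (-1.2021 − 0.3113)/√2 = -1.0701.
Condition B: z_P = (71.8 − 60.0)/9.4 = 1.2553; z_E = (4.01 − 4.52)/1.06 = -0.4811; E_B = (1.2553 − (-0.4811))/√2 = 1.2278.
E_A − E_B = -1.0701 − 1.2278 = -2.2979 ≈ -2.30.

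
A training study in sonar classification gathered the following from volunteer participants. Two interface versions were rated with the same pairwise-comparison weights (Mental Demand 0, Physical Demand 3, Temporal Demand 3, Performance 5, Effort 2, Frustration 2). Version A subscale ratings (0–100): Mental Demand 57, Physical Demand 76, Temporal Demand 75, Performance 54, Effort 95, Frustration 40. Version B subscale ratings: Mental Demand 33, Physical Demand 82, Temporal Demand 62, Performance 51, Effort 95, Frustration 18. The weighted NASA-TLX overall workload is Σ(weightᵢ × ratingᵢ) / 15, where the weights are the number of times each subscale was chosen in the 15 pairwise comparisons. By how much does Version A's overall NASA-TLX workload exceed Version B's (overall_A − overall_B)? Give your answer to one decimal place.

5.3

Version A weighted sum = 0·57 + 3·76 + 3·75 + 5·54 + 2·95 + 2·40 = 0 + 228 + 225 + 270 + 190 + 80 = 993; overall_A = 993/15 = 66.2000.
Version B weighted sum = 0·33 + 3·82 + 3·62 + 5·51 + 2·95 + 2·18 = 0 + 246 + 186 + 255 + 190 + 36 = 913; overall_B = 913/15 = 60.8667.
Difference = 66.2000 − 60.8667 = 5.3333 ≈ 5.3.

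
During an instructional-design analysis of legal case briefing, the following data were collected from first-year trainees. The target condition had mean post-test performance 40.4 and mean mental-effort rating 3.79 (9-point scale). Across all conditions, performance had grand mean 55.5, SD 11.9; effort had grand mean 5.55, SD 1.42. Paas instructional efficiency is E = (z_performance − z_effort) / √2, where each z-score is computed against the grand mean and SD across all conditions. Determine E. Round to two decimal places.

-0.02

z_performance = (40.4 − 55.5) / 11.9 = -15.1000 / 11.9 = -1.2689.
z_effort = (3.79 − 5.55) / 1.42 = -1.7600 / 1.42 = -1.2394.
z_P − z_E = -1.2689 − (-1.2394) = -0.0295.
E = -0.0295 / √2 = -0.0295 / 1.41421 = -0.0209 ≈ -0.02.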